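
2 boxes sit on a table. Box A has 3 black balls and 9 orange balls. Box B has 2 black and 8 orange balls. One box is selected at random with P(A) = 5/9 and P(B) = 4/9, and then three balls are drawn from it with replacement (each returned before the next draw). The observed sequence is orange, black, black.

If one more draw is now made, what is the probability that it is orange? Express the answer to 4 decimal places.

The likelihood of the observed sequence under each hypothesis: P(data | box A) = (9/12)(3/12)(3/12) = 0.046875; P(data | box B) = (8/10)(2/10)(2/10) = 0.032.
Weighting by the prior gives 5/9 · 0.046875 = 0.026042, 4/9 · 0.032 = 0.014222; summing to 0.040264.
Normalising, the posterior is P(box A | data) = 0.64677, P(box B | data) = 0.35323.
The predictive probability is P(orange next | data) = (3/4)(0.64677) + (4/5)(0.35323) = 0.76766.

0.7677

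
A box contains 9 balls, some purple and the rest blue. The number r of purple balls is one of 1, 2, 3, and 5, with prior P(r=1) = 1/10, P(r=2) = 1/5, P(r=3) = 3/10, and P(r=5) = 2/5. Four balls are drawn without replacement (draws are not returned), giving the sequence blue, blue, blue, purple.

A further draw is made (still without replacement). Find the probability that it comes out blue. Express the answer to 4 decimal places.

Under each hypothesis, the probability of the observed sequence is: P(data | r = 1) = (8/9)(7/8)(6/7)(1/6) = 1/9; P(data | r = 2) = (7/9)(6/8)(5/7)(2/6) = 5/36; P(data | r = 3) = (6/9)(5/8)(4/7)(3/6) = 5/42; P(data | r = 5) = (4/9)(3/8)(2/7)(5/6) = 5/126.
The prior-weighted likelihoods are 1/10 · 1/9 = 1/90, 1/5 · 5/36 = 1/36, 3/10 · 5/42 = 1/28, 2/5 · 5/126 = 1/63; summing to 19/210.
Dividing through by the total gives posterior P(r = 1 | data) = 7/57, P(r = 2 | data) = 35/114, P(r = 3 | data) = 15/38, P(r = 5 | data) = 10/57.
Averaging over the posterior, P(blue next | data) = (1)(7/57) + (4/5)(35/114) + (3/5)(15/38) + (1/5)(10/57) = 73/114.

0.6404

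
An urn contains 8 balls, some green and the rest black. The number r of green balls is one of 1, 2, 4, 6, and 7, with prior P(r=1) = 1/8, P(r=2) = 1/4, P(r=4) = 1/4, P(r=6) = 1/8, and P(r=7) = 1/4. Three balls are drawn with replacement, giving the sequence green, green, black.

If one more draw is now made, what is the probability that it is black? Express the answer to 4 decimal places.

For each hypothesis, P(data | H) works out to: P(data | r = 1) = (1/8)(1/8)(7/8) = 0.013672; P(data | r = 2) = (2/8)(2/8)(6/8) = 0.046875; P(data | r = 4) = (4/8)(4/8)(4/8) = 0.125; P(data | r = 6) = (6/8)(6/8)(2/8) = 0.14062; P(data | r = 7) = (7/8)(7/8)(1/8) = 0.095703.
Multiplying each by its prior: 1/8 · 0.013672 = 0.001709, 1/4 · 0.046875 = 0.011719, 1/4 · 0.125 = 0.03125, 1/8 · 0.14062 = 0.017578, 1/4 · 0.095703 = 0.023926; these sum to 0.086182.
The posterior is then P(r = 1 | data) = 0.01983, P(r = 2 | data) = 0.13598, P(r = 4 | data) = 0.36261, P(r = 6 | data) = 0.20397, P(r = 7 | data) = 0.27762.
So P(black next | data) = Σ P(black next | H) P(H | data) = (7/8)(0.01983) + (3/4)(0.13598) + (1/2)(0.36261) + (1/4)(0.20397) + (1/8)(0.27762) = 0.38633.

0.3863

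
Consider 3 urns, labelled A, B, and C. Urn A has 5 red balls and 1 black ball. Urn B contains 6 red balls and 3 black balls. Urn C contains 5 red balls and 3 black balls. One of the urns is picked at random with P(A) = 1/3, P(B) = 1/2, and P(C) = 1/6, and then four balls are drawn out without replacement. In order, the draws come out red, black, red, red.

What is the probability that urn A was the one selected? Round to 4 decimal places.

For each hypothesis, P(data | H) works out to: P(data | urn A) = (5/6)(1/5)(4/4)(3/3) = 1/6; P(data | urn B) = (6/9)(3/8)(5/7)(4/6) = 5/42; P(data | urn C) = (5/8)(3/7)(4/6)(3/5) = 3/28.
Weighting by the prior gives 1/3 · 1/6 = 1/18, 1/2 · 5/42 = 5/84, 1/6 · 3/28 = 1/56; with total 67/504.
Hence P(urn A | data) = (1/18) / (67/504) = 28/67.

0.4179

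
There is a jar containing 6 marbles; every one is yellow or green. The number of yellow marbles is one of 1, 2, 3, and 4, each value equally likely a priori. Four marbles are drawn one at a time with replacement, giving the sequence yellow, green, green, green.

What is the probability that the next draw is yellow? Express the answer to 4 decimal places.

0.3424

Compute the likelihood of the observed sequence for each case: P(data | r = 1) = (1/6)(5/6)(5/6)(5/6) = 0.096451; P(data | r = 2) = (2/6)(4/6)(4/6)(4/6) = 0.098765; P(data | r = 3) = (3/6)(3/6)(3/6)(3/6) = 0.0625; P(data | r = 4) = (4/6)(2/6)(2/6)(2/6) = 0.024691.
The prior-weighted likelihoods are 1/4 · 0.096451 = 0.024113, 1/4 · 0.098765 = 0.024691, 1/4 · 0.0625 = 0.015625, 1/4 · 0.024691 = 0.0061728; summing to 0.070602.
The posterior is then P(r = 1 | data) = 0.34153, P(r = 2 | data) = 0.34973, P(r = 3 | data) = 0.22131, P(r = 4 | data) = 0.087432.
Averaging over the posterior, P(yellow next | data) = (1/6)(0.34153) + (1/3)(0.34973) + (1/2)(0.22131) + (2/3)(0.087432) = 0.34244.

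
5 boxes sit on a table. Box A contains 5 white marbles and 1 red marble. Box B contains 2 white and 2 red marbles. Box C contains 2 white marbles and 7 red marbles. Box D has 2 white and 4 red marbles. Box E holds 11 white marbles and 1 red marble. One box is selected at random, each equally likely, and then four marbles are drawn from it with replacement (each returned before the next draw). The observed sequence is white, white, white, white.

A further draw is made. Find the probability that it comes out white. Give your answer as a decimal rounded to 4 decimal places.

0.8573

The likelihood of the observed sequence under each hypothesis: P(data | box A) = (5/6)(5/6)(5/6)(5/6) = 0.48225; P(data | box B) = (2/4)(2/4)(2/4)(2/4) = 0.0625; P(data | box C) = (2/9)(2/9)(2/9)(2/9) = 0.0024387; P(data | box D) = (2/6)(2/6)(2/6)(2/6) = 0.012346; P(data | box E) = (11/12)(11/12)(11/12)(11/12) = 0.70607.
Multiplying each by its prior: 1/5 · 0.48225 = 0.096451, 1/5 · 0.0625 = 0.0125, 1/5 · 0.0024387 = 0.00048773, 1/5 · 0.012346 = 0.0024691, 1/5 · 0.70607 = 0.14121; these sum to 0.25312.
Normalising, the posterior is P(box A | data) = 0.38105, P(box B | data) = 0.049384, P(box C | data) = 0.0019269, P(box D | data) = 0.0097548, P(box E | data) = 0.55789.
Averaging over the posterior, P(white next | data) = (5/6)(0.38105) + (1/2)(0.049384) + (2/9)(0.0019269) + (1/3)(0.0097548) + (11/12)(0.55789) = 0.85731.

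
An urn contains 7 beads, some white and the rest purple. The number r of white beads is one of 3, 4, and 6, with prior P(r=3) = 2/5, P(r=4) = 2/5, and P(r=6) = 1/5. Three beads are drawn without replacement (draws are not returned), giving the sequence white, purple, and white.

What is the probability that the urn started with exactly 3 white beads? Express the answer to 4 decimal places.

For each hypothesis, P(data | H) works out to: P(data | r = 3) = (3/7)(4/6)(2/5) = 4/35; P(data | r = 4) = (4/7)(3/6)(3/5) = 6/35; P(data | r = 6) = (6/7)(1/6)(5/5) = 1/7.
The prior-weighted likelihoods are 2/5 · 4/35 = 8/175, 2/5 · 6/35 = 12/175, 1/5 · 1/7 = 1/35; with total 1/7.
Hence P(r = 3 | data) = (8/175) / (1/7) = 8/25.

0.3200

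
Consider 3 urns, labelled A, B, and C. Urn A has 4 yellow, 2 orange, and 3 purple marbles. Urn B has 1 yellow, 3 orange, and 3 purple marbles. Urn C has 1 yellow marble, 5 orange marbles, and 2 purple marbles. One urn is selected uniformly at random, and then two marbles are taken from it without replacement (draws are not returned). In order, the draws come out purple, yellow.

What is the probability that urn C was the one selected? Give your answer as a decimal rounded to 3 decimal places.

0.130

Compute the likelihood of the observed sequence for each case: P(data | urn A) = (3/9)(4/8) = 1/6; P(data | urn B) = (3/7)(1/6) = 1/14; P(data | urn C) = (2/8)(1/7) = 1/28.
Multiplying each by its prior: 1/3 · 1/6 = 1/18, 1/3 · 1/14 = 1/42, 1/3 · 1/28 = 1/84; these sum to 23/252.
Therefore the posterior P(urn C | data) = (1/84) / (23/252) = 3/23.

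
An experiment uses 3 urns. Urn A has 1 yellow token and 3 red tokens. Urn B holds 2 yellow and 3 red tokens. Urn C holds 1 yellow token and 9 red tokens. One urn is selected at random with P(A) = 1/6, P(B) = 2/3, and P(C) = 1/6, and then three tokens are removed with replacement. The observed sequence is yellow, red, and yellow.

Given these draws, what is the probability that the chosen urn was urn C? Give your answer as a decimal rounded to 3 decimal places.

0.020

The likelihood of the observed sequence under each hypothesis: P(data | urn A) = (1/4)(3/4)(1/4) = 0.046875; P(data | urn B) = (2/5)(3/5)(2/5) = 0.096; P(data | urn C) = (1/10)(9/10)(1/10) = 0.009.
The prior-weighted likelihoods are 1/6 · 0.046875 = 0.0078125, 2/3 · 0.096 = 0.064, 1/6 · 0.009 = 0.0015; with total 0.073313.
Hence P(urn C | data) = (0.0015) / (0.073313) = 0.02046.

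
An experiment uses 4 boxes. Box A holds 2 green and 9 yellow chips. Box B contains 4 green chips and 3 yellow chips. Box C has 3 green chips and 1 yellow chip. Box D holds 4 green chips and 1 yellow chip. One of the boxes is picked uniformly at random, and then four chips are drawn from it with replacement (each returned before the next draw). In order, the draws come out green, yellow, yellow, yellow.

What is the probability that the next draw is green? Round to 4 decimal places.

0.3548

The likelihood of the observed sequence under each hypothesis: P(data | box A) = (2/11)(9/11)(9/11)(9/11) = 0.099583; P(data | box B) = (4/7)(3/7)(3/7)(3/7) = 0.044981; P(data | box C) = (3/4)(1/4)(1/4)(1/4) = 0.011719; P(data | box D) = (4/5)(1/5)(1/5)(1/5) = 0.0064.
Multiplying each by its prior: 1/4 · 0.099583 = 0.024896, 1/4 · 0.044981 = 0.011245, 1/4 · 0.011719 = 0.0029297, 1/4 · 0.0064 = 0.0016; summing to 0.040671.
Normalising, the posterior is P(box A | data) = 0.61213, P(box B | data) = 0.2765, P(box C | data) = 0.072034, P(box D | data) = 0.03934.
Averaging over the posterior, P(green next | data) = (2/11)(0.61213) + (4/7)(0.2765) + (3/4)(0.072034) + (4/5)(0.03934) = 0.35479.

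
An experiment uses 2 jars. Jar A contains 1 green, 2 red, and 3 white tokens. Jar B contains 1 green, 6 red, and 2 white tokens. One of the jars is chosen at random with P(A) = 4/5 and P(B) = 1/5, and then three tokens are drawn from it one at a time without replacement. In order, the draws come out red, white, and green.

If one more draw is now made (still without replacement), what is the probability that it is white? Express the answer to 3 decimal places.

For each hypothesis, P(data | H) works out to: P(data | jar A) = (2/6)(3/5)(1/4) = 0.05; P(data | jar B) = (6/9)(2/8)(1/7) = 0.02381.
Weighting by the prior gives 4/5 · 0.05 = 0.04, 1/5 · 0.02381 = 0.0047619; these sum to 0.044762.
Dividing through by the total gives posterior P(jar A | data) = 0.89362, P(jar B | data) = 0.10638.
So P(white next | data) = Σ P(white next | H) P(H | data) = (2/3)(0.89362) + (1/6)(0.10638) = 0.61348.

0.613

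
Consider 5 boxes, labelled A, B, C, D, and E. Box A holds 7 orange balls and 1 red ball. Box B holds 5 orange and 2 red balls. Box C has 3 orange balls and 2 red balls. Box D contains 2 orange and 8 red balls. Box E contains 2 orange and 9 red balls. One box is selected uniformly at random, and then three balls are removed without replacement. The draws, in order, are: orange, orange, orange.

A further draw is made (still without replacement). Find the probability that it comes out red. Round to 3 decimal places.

0.364

The likelihood of the observed sequence under each hypothesis: P(data | box A) = (7/8)(6/7)(5/6) = 0.625; P(data | box B) = (5/7)(4/6)(3/5) = 0.28571; P(data | box C) = (3/5)(2/4)(1/3) = 0.1; P(data | box D) = (2/10)(1/9)(0/8) = 0; P(data | box E) = (2/11)(1/10)(0/9) = 0.
Multiplying each by its prior: 1/5 · 0.625 = 0.125, 1/5 · 0.28571 = 0.057143, 1/5 · 0.1 = 0.02, 1/5 · 0 = 0, 1/5 · 0 = 0; summing to 0.20214.
Normalising, the posterior is P(box A | data) = 0.61837, P(box B | data) = 0.28269, P(box C | data) = 0.09894, P(box D | data) = 0, P(box E | data) = 0.
So P(red next | data) = Σ P(red next | H) P(H | data) = (1/5)(0.61837) + (1/2)(0.28269) + (1)(0.09894) = 0.36396.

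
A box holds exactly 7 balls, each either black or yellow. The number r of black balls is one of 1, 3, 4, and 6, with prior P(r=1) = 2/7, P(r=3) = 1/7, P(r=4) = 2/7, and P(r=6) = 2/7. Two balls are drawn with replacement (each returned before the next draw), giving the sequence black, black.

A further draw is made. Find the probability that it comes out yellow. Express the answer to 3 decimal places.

For each hypothesis, P(data | H) works out to: P(data | r = 1) = (1/7)(1/7) = 1/49; P(data | r = 3) = (3/7)(3/7) = 9/49; P(data | r = 4) = (4/7)(4/7) = 16/49; P(data | r = 6) = (6/7)(6/7) = 36/49.
Weighting by the prior gives 2/7 · 1/49 = 2/343, 1/7 · 9/49 = 9/343, 2/7 · 16/49 = 32/343, 2/7 · 36/49 = 72/343; summing to 115/343.
The posterior is then P(r = 1 | data) = 2/115, P(r = 3 | data) = 9/115, P(r = 4 | data) = 32/115, P(r = 6 | data) = 72/115.
The predictive probability is P(yellow next | data) = (6/7)(2/115) + (4/7)(9/115) + (3/7)(32/115) + (1/7)(72/115) = 216/805.

0.268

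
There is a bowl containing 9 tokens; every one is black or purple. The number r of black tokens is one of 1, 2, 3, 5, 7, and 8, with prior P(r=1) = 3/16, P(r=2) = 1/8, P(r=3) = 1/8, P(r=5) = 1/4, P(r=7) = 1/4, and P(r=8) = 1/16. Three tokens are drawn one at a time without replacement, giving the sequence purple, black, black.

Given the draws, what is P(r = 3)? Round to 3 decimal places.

0.089

For each hypothesis, P(data | H) works out to: P(data | r = 1) = (8/9)(1/8)(0/7) = 0; P(data | r = 2) = (7/9)(2/8)(1/7) = 1/36; P(data | r = 3) = (6/9)(3/8)(2/7) = 1/14; P(data | r = 5) = (4/9)(5/8)(4/7) = 10/63; P(data | r = 7) = (2/9)(7/8)(6/7) = 1/6; P(data | r = 8) = (1/9)(8/8)(7/7) = 1/9.
Weighting by the prior gives 3/16 · 0 = 0, 1/8 · 1/36 = 1/288, 1/8 · 1/14 = 1/112, 1/4 · 10/63 = 5/126, 1/4 · 1/6 = 1/24, 1/16 · 1/9 = 1/144; summing to 29/288.
Therefore the posterior P(r = 3 | data) = (1/112) / (29/288) = 18/203.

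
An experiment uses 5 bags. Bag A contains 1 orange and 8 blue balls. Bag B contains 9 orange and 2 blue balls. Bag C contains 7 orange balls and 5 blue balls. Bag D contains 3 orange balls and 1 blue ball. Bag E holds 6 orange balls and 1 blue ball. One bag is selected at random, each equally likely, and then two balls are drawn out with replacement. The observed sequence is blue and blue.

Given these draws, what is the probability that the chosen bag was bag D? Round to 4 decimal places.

Compute the likelihood of the observed sequence for each case: P(data | bag A) = (8/9)(8/9) = 0.79012; P(data | bag B) = (2/11)(2/11) = 0.033058; P(data | bag C) = (5/12)(5/12) = 0.17361; P(data | bag D) = (1/4)(1/4) = 0.0625; P(data | bag E) = (1/7)(1/7) = 0.020408.
The prior-weighted likelihoods are 1/5 · 0.79012 = 0.15802, 1/5 · 0.033058 = 0.0066116, 1/5 · 0.17361 = 0.034722, 1/5 · 0.0625 = 0.0125, 1/5 · 0.020408 = 0.0040816; these sum to 0.21594.
Hence P(bag D | data) = (0.0125) / (0.21594) = 0.057886.

0.0579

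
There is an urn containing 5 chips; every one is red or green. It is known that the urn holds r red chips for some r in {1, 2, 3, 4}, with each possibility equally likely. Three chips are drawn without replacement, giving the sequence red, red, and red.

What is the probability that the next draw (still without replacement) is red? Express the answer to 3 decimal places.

0.400

For each hypothesis, P(data | H) works out to: P(data | r = 1) = (1/5)(0/4) = 0; P(data | r = 2) = (2/5)(1/4)(0/3) = 0; P(data | r = 3) = (3/5)(2/4)(1/3) = 1/10; P(data | r = 4) = (4/5)(3/4)(2/3) = 2/5.
Multiplying each by its prior: 1/4 · 0 = 0, 1/4 · 0 = 0, 1/4 · 1/10 = 1/40, 1/4 · 2/5 = 1/10; with total 1/8.
Normalising, the posterior is P(r = 1 | data) = 0, P(r = 2 | data) = 0, P(r = 3 | data) = 1/5, P(r = 4 | data) = 4/5.
Averaging over the posterior, P(red next | data) = (0)(1/5) + (1/2)(4/5) = 2/5.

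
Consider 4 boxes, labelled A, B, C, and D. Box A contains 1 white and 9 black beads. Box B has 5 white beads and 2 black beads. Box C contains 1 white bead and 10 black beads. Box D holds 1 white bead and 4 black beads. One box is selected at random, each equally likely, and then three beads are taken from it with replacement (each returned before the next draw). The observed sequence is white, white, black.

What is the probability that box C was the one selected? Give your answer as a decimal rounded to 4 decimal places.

The likelihood of the observed sequence under each hypothesis: P(data | box A) = (1/10)(1/10)(9/10) = 0.009; P(data | box B) = (5/7)(5/7)(2/7) = 0.14577; P(data | box C) = (1/11)(1/11)(10/11) = 0.0075131; P(data | box D) = (1/5)(1/5)(4/5) = 0.032.
The prior-weighted likelihoods are 1/4 · 0.009 = 0.00225, 1/4 · 0.14577 = 0.036443, 1/4 · 0.0075131 = 0.0018783, 1/4 · 0.032 = 0.008; summing to 0.048571.
By Bayes' rule, P(box C | data) = (0.0018783) / (0.048571) = 0.038671.

0.0387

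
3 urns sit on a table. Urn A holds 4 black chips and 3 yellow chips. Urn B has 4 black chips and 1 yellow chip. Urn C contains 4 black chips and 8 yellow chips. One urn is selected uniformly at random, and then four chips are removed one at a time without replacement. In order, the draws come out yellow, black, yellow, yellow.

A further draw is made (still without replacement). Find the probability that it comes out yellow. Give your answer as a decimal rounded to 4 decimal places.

0.4990

Compute the likelihood of the observed sequence for each case: P(data | urn A) = (3/7)(4/6)(2/5)(1/4) = 0.028571; P(data | urn B) = (1/5)(4/4)(0/3) = 0; P(data | urn C) = (8/12)(4/11)(7/10)(6/9) = 0.11313.
Weighting by the prior gives 1/3 · 0.028571 = 0.0095238, 1/3 · 0 = 0, 1/3 · 0.11313 = 0.03771; these sum to 0.047234.
Dividing through by the total gives posterior P(urn A | data) = 0.20163, P(urn B | data) = 0, P(urn C | data) = 0.79837.
So P(yellow next | data) = Σ P(yellow next | H) P(H | data) = (0)(0.20163) + (5/8)(0.79837) = 0.49898.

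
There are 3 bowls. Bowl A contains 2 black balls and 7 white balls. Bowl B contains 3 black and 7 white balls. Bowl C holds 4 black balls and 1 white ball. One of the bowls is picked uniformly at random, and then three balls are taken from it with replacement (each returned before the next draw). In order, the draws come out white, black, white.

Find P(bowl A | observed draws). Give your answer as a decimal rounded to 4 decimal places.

The likelihood of the observed sequence under each hypothesis: P(data | bowl A) = (7/9)(2/9)(7/9) = 0.13443; P(data | bowl B) = (7/10)(3/10)(7/10) = 0.147; P(data | bowl C) = (1/5)(4/5)(1/5) = 0.032.
The prior-weighted likelihoods are 1/3 · 0.13443 = 0.04481, 1/3 · 0.147 = 0.049, 1/3 · 0.032 = 0.010667; with total 0.10448.
So P(bowl A | data) = (0.04481) / (0.10448) = 0.4289.

0.4289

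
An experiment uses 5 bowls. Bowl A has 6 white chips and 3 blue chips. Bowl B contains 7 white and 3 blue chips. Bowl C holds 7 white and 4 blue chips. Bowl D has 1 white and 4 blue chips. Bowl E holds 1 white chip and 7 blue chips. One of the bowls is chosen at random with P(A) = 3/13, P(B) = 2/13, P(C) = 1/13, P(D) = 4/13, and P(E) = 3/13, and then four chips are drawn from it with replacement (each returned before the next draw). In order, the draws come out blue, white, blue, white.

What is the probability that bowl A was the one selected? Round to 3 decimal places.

Under each hypothesis, the probability of the observed sequence is: P(data | bowl A) = (3/9)(6/9)(3/9)(6/9) = 0.049383; P(data | bowl B) = (3/10)(7/10)(3/10)(7/10) = 0.0441; P(data | bowl C) = (4/11)(7/11)(4/11)(7/11) = 0.053548; P(data | bowl D) = (4/5)(1/5)(4/5)(1/5) = 0.0256; P(data | bowl E) = (7/8)(1/8)(7/8)(1/8) = 0.011963.
Weighting by the prior gives 3/13 · 0.049383 = 0.011396, 2/13 · 0.0441 = 0.0067846, 1/13 · 0.053548 = 0.0041191, 4/13 · 0.0256 = 0.0078769, 3/13 · 0.011963 = 0.0027607; these sum to 0.032937.
By Bayes' rule, P(bowl A | data) = (0.011396) / (0.032937) = 0.34599.

0.346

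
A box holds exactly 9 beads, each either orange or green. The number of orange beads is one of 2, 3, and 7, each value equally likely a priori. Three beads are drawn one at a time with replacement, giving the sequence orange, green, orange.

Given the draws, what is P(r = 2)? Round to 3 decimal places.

0.156

Under each hypothesis, the probability of the observed sequence is: P(data | r = 2) = (2/9)(7/9)(2/9) = 0.038409; P(data | r = 3) = (3/9)(6/9)(3/9) = 0.074074; P(data | r = 7) = (7/9)(2/9)(7/9) = 0.13443.
Weighting by the prior gives 1/3 · 0.038409 = 0.012803, 1/3 · 0.074074 = 0.024691, 1/3 · 0.13443 = 0.04481; with total 0.082305.
So P(r = 2 | data) = (0.012803) / (0.082305) = 0.15556.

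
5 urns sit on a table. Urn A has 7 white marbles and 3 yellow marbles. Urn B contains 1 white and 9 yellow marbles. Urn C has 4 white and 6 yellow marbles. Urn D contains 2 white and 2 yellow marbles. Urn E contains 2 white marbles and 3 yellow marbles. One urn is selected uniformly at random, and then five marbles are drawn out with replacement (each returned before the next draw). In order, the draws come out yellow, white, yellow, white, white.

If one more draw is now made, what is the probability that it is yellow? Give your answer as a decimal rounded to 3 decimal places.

0.489

The likelihood of the observed sequence under each hypothesis: P(data | urn A) = (3/10)(7/10)(3/10)(7/10)(7/10) = 0.03087; P(data | urn B) = (9/10)(1/10)(9/10)(1/10)(1/10) = 0.00081; P(data | urn C) = (6/10)(4/10)(6/10)(4/10)(4/10) = 0.02304; P(data | urn D) = (2/4)(2/4)(2/4)(2/4)(2/4) = 0.03125; P(data | urn E) = (3/5)(2/5)(3/5)(2/5)(2/5) = 0.02304.
Multiplying each by its prior: 1/5 · 0.03087 = 0.006174, 1/5 · 0.00081 = 0.000162, 1/5 · 0.02304 = 0.004608, 1/5 · 0.03125 = 0.00625, 1/5 · 0.02304 = 0.004608; summing to 0.021802.
Dividing through by the total gives posterior P(urn A | data) = 0.28319, P(urn B | data) = 0.0074305, P(urn C | data) = 0.21136, P(urn D | data) = 0.28667, P(urn E | data) = 0.21136.
The predictive probability is P(yellow next | data) = (3/10)(0.28319) + (9/10)(0.0074305) + (3/5)(0.21136) + (1/2)(0.28667) + (3/5)(0.21136) = 0.48861.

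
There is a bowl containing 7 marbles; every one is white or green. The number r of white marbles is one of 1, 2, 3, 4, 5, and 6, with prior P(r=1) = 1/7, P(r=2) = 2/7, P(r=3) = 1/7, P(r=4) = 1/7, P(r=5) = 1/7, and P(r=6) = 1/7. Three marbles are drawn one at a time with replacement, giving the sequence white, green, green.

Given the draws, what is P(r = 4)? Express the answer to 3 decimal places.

0.146

The likelihood of the observed sequence under each hypothesis: P(data | r = 1) = (1/7)(6/7)(6/7) = 0.10496; P(data | r = 2) = (2/7)(5/7)(5/7) = 0.14577; P(data | r = 3) = (3/7)(4/7)(4/7) = 0.13994; P(data | r = 4) = (4/7)(3/7)(3/7) = 0.10496; P(data | r = 5) = (5/7)(2/7)(2/7) = 0.058309; P(data | r = 6) = (6/7)(1/7)(1/7) = 0.017493.
Multiplying each by its prior: 1/7 · 0.10496 = 0.014994, 2/7 · 0.14577 = 0.041649, 1/7 · 0.13994 = 0.019992, 1/7 · 0.10496 = 0.014994, 1/7 · 0.058309 = 0.0083299, 1/7 · 0.017493 = 0.002499; summing to 0.10246.
So P(r = 4 | data) = (0.014994) / (0.10246) = 0.14634.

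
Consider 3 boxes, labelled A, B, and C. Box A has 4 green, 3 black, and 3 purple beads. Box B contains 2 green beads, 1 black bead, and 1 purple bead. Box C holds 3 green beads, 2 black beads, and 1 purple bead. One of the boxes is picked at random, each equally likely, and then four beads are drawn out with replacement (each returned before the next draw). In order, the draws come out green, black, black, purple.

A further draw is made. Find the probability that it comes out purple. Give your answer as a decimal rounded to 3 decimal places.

For each hypothesis, P(data | H) works out to: P(data | box A) = (4/10)(3/10)(3/10)(3/10) = 0.0108; P(data | box B) = (2/4)(1/4)(1/4)(1/4) = 0.0078125; P(data | box C) = (3/6)(2/6)(2/6)(1/6) = 0.0092593.
Multiplying each by its prior: 1/3 · 0.0108 = 0.0036, 1/3 · 0.0078125 = 0.0026042, 1/3 · 0.0092593 = 0.0030864; summing to 0.0092906.
Normalising, the posterior is P(box A | data) = 0.38749, P(box B | data) = 0.2803, P(box C | data) = 0.33221.
The predictive probability is P(purple next | data) = (3/10)(0.38749) + (1/4)(0.2803) + (1/6)(0.33221) = 0.24169.

0.242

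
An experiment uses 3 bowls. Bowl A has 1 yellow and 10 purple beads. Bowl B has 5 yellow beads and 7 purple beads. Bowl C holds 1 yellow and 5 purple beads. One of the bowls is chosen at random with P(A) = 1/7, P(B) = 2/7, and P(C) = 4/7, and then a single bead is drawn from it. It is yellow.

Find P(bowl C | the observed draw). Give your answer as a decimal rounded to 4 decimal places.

Compute the likelihood of this draw for each case: P(data | bowl A) = (1/11) = 1/11; P(data | bowl B) = (5/12) = 5/12; P(data | bowl C) = (1/6) = 1/6.
Multiplying each by its prior: 1/7 · 1/11 = 1/77, 2/7 · 5/12 = 5/42, 4/7 · 1/6 = 2/21; these sum to 5/22.
So P(bowl C | data) = (2/21) / (5/22) = 44/105.

0.4190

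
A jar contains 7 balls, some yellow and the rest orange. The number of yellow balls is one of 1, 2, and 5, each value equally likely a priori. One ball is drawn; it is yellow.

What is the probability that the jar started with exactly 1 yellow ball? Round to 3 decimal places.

0.125

Under each hypothesis, the probability of this draw is: P(data | r = 1) = (1/7) = 1/7; P(data | r = 2) = (2/7) = 2/7; P(data | r = 5) = (5/7) = 5/7.
Multiplying each by its prior: 1/3 · 1/7 = 1/21, 1/3 · 2/7 = 2/21, 1/3 · 5/7 = 5/21; these sum to 8/21.
Hence P(r = 1 | data) = (1/21) / (8/21) = 1/8.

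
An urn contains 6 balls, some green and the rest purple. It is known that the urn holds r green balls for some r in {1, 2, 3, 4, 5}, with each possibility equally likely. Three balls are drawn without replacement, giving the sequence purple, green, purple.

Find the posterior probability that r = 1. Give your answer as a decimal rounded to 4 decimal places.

The likelihood of the observed sequence under each hypothesis: P(data | r = 1) = (5/6)(1/5)(4/4) = 1/6; P(data | r = 2) = (4/6)(2/5)(3/4) = 1/5; P(data | r = 3) = (3/6)(3/5)(2/4) = 3/20; P(data | r = 4) = (2/6)(4/5)(1/4) = 1/15; P(data | r = 5) = (1/6)(5/5)(0/4) = 0.
The prior-weighted likelihoods are 1/5 · 1/6 = 1/30, 1/5 · 1/5 = 1/25, 1/5 · 3/20 = 3/100, 1/5 · 1/15 = 1/75, 1/5 · 0 = 0; summing to 7/60.
Hence P(r = 1 | data) = (1/30) / (7/60) = 2/7.

0.2857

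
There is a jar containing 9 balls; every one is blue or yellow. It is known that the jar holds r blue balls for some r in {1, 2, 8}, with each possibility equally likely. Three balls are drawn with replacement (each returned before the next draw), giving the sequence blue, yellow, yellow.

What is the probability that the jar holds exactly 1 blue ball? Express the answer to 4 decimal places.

Compute the likelihood of the observed sequence for each case: P(data | r = 1) = (1/9)(8/9)(8/9) = 0.087791; P(data | r = 2) = (2/9)(7/9)(7/9) = 0.13443; P(data | r = 8) = (8/9)(1/9)(1/9) = 0.010974.
The prior-weighted likelihoods are 1/3 · 0.087791 = 0.029264, 1/3 · 0.13443 = 0.04481, 1/3 · 0.010974 = 0.003658; these sum to 0.077732.
By Bayes' rule, P(r = 1 | data) = (0.029264) / (0.077732) = 0.37647.

0.3765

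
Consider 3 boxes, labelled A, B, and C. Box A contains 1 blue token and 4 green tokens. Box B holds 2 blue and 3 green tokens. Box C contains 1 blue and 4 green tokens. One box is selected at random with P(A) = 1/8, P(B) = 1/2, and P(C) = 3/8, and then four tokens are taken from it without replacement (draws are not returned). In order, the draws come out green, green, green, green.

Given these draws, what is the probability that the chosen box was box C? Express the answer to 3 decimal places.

The likelihood of the observed sequence under each hypothesis: P(data | box A) = (4/5)(3/4)(2/3)(1/2) = 1/5; P(data | box B) = (3/5)(2/4)(1/3)(0/2) = 0; P(data | box C) = (4/5)(3/4)(2/3)(1/2) = 1/5.
Weighting by the prior gives 1/8 · 1/5 = 1/40, 1/2 · 0 = 0, 3/8 · 1/5 = 3/40; summing to 1/10.
Therefore the posterior P(box C | data) = (3/40) / (1/10) = 3/4.

0.750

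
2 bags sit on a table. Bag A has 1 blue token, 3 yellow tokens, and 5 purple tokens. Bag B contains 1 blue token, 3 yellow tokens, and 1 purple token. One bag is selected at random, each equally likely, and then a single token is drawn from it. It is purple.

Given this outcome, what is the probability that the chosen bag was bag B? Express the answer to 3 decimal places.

0.265

Under each hypothesis, the probability of this draw is: P(data | bag A) = (5/9) = 5/9; P(data | bag B) = (1/5) = 1/5.
Multiplying each by its prior: 1/2 · 5/9 = 5/18, 1/2 · 1/5 = 1/10; with total 17/45.
By Bayes' rule, P(bag B | data) = (1/10) / (17/45) = 9/34.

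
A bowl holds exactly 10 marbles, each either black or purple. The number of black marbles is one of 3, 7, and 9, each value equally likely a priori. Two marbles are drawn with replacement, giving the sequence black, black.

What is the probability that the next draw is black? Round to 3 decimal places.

Under each hypothesis, the probability of the observed sequence is: P(data | r = 3) = (3/10)(3/10) = 9/100; P(data | r = 7) = (7/10)(7/10) = 49/100; P(data | r = 9) = (9/10)(9/10) = 81/100.
Weighting by the prior gives 1/3 · 9/100 = 3/100, 1/3 · 49/100 = 49/300, 1/3 · 81/100 = 27/100; with total 139/300.
Dividing through by the total gives posterior P(r = 3 | data) = 0.064748, P(r = 7 | data) = 0.35252, P(r = 9 | data) = 0.58273.
So P(black next | data) = Σ P(black next | H) P(H | data) = (3/10)(0.064748) + (7/10)(0.35252) + (9/10)(0.58273) = 0.79065.

0.791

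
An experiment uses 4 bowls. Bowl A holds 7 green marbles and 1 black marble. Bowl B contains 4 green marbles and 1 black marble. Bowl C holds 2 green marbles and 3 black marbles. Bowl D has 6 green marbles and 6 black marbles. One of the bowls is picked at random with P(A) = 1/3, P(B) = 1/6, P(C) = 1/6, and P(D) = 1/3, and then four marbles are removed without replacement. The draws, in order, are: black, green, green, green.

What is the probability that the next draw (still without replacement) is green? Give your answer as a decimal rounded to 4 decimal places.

0.8674

For each hypothesis, P(data | H) works out to: P(data | bowl A) = (1/8)(7/7)(6/6)(5/5) = 0.125; P(data | bowl B) = (1/5)(4/4)(3/3)(2/2) = 0.2; P(data | bowl C) = (3/5)(2/4)(1/3)(0/2) = 0; P(data | bowl D) = (6/12)(6/11)(5/10)(4/9) = 0.060606.
Weighting by the prior gives 1/3 · 0.125 = 0.041667, 1/6 · 0.2 = 0.033333, 1/6 · 0 = 0, 1/3 · 0.060606 = 0.020202; with total 0.095202.
Normalising, the posterior is P(bowl A | data) = 0.43767, P(bowl B | data) = 0.35013, P(bowl C | data) = 0, P(bowl D | data) = 0.2122.
The predictive probability is P(green next | data) = (1)(0.43767) + (1)(0.35013) + (3/8)(0.2122) = 0.86737.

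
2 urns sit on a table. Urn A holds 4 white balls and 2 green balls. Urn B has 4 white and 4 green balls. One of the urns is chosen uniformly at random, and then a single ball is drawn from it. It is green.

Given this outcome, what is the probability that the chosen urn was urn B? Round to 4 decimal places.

0.6000

For each hypothesis, P(data | H) works out to: P(data | urn A) = (2/6) = 1/3; P(data | urn B) = (4/8) = 1/2.
Weighting by the prior gives 1/2 · 1/3 = 1/6, 1/2 · 1/2 = 1/4; with total 5/12.
So P(urn B | data) = (1/4) / (5/12) = 3/5.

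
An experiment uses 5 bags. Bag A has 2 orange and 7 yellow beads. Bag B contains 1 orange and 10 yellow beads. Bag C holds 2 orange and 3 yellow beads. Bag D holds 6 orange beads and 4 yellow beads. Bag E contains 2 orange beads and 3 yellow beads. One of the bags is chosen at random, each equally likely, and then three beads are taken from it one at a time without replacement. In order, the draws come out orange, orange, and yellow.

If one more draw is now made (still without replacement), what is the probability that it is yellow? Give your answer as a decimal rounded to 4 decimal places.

The likelihood of the observed sequence under each hypothesis: P(data | bag A) = (2/9)(1/8)(7/7) = 1/36; P(data | bag B) = (1/11)(0/10) = 0; P(data | bag C) = (2/5)(1/4)(3/3) = 1/10; P(data | bag D) = (6/10)(5/9)(4/8) = 1/6; P(data | bag E) = (2/5)(1/4)(3/3) = 1/10.
Weighting by the prior gives 1/5 · 1/36 = 1/180, 1/5 · 0 = 0, 1/5 · 1/10 = 1/50, 1/5 · 1/6 = 1/30, 1/5 · 1/10 = 1/50; with total 71/900.
The posterior is then P(bag A | data) = 5/71, P(bag B | data) = 0, P(bag C | data) = 18/71, P(bag D | data) = 30/71, P(bag E | data) = 18/71.
So P(yellow next | data) = Σ P(yellow next | H) P(H | data) = (1)(5/71) + (1)(18/71) + (3/7)(30/71) + (1)(18/71) = 377/497.

0.7586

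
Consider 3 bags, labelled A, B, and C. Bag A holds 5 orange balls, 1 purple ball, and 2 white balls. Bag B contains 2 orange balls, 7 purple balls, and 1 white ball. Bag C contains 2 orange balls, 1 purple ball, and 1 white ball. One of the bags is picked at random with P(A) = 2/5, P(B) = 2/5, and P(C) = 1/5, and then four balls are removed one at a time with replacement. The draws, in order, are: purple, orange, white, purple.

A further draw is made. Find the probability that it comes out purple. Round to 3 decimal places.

The likelihood of the observed sequence under each hypothesis: P(data | bag A) = (1/8)(5/8)(2/8)(1/8) = 0.0024414; P(data | bag B) = (7/10)(2/10)(1/10)(7/10) = 0.0098; P(data | bag C) = (1/4)(2/4)(1/4)(1/4) = 0.0078125.
The prior-weighted likelihoods are 2/5 · 0.0024414 = 0.00097656, 2/5 · 0.0098 = 0.00392, 1/5 · 0.0078125 = 0.0015625; summing to 0.0064591.
The posterior is then P(bag A | data) = 0.15119, P(bag B | data) = 0.6069, P(bag C | data) = 0.24191.
So P(purple next | data) = Σ P(purple next | H) P(H | data) = (1/8)(0.15119) + (7/10)(0.6069) + (1/4)(0.24191) = 0.50421.

0.504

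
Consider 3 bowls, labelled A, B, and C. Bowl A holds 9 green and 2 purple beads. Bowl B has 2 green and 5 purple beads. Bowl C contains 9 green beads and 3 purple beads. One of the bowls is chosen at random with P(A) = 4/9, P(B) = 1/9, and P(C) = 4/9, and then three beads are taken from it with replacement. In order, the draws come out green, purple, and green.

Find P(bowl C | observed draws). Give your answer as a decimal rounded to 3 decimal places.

The likelihood of the observed sequence under each hypothesis: P(data | bowl A) = (9/11)(2/11)(9/11) = 0.12171; P(data | bowl B) = (2/7)(5/7)(2/7) = 0.058309; P(data | bowl C) = (9/12)(3/12)(9/12) = 0.14062.
Multiplying each by its prior: 4/9 · 0.12171 = 0.054095, 1/9 · 0.058309 = 0.0064788, 4/9 · 0.14062 = 0.0625; summing to 0.12307.
Therefore the posterior P(bowl C | data) = (0.0625) / (0.12307) = 0.50783.

0.508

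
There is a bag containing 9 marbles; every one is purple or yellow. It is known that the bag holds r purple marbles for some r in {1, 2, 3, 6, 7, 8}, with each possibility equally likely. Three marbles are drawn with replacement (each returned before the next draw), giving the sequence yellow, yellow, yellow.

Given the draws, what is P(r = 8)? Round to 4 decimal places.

Under each hypothesis, the probability of the observed sequence is: P(data | r = 1) = (8/9)(8/9)(8/9) = 0.70233; P(data | r = 2) = (7/9)(7/9)(7/9) = 0.47051; P(data | r = 3) = (6/9)(6/9)(6/9) = 0.2963; P(data | r = 6) = (3/9)(3/9)(3/9) = 0.037037; P(data | r = 7) = (2/9)(2/9)(2/9) = 0.010974; P(data | r = 8) = (1/9)(1/9)(1/9) = 0.0013717.
Multiplying each by its prior: 1/6 · 0.70233 = 0.11706, 1/6 · 0.47051 = 0.078418, 1/6 · 0.2963 = 0.049383, 1/6 · 0.037037 = 0.0061728, 1/6 · 0.010974 = 0.001829, 1/6 · 0.0013717 = 0.00022862; these sum to 0.25309.
So P(r = 8 | data) = (0.00022862) / (0.25309) = 0.00090334.

0.0009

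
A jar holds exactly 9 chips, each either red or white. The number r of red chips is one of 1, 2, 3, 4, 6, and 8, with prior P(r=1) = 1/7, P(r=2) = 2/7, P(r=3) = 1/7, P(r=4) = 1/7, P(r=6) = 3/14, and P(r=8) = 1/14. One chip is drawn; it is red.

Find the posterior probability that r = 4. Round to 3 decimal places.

Compute the likelihood of this draw for each case: P(data | r = 1) = (1/9) = 1/9; P(data | r = 2) = (2/9) = 2/9; P(data | r = 3) = (3/9) = 1/3; P(data | r = 4) = (4/9) = 4/9; P(data | r = 6) = (6/9) = 2/3; P(data | r = 8) = (8/9) = 8/9.
Weighting by the prior gives 1/7 · 1/9 = 1/63, 2/7 · 2/9 = 4/63, 1/7 · 1/3 = 1/21, 1/7 · 4/9 = 4/63, 3/14 · 2/3 = 1/7, 1/14 · 8/9 = 4/63; summing to 25/63.
By Bayes' rule, P(r = 4 | data) = (4/63) / (25/63) = 4/25.

0.160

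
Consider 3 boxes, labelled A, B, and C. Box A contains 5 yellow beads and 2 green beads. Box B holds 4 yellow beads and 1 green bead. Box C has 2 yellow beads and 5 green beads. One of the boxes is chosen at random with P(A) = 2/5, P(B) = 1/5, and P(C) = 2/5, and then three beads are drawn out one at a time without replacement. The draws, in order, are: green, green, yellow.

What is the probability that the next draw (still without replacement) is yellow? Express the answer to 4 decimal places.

0.4000

For each hypothesis, P(data | H) works out to: P(data | box A) = (2/7)(1/6)(5/5) = 1/21; P(data | box B) = (1/5)(0/4) = 0; P(data | box C) = (5/7)(4/6)(2/5) = 4/21.
Multiplying each by its prior: 2/5 · 1/21 = 2/105, 1/5 · 0 = 0, 2/5 · 4/21 = 8/105; these sum to 2/21.
Normalising, the posterior is P(box A | data) = 1/5, P(box B | data) = 0, P(box C | data) = 4/5.
The predictive probability is P(yellow next | data) = (1)(1/5) + (1/4)(4/5) = 2/5.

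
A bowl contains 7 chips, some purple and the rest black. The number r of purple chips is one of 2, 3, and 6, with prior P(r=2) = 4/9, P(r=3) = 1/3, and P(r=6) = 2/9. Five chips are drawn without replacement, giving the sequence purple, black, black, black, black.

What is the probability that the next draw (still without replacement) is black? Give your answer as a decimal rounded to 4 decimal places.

0.4082

Compute the likelihood of the observed sequence for each case: P(data | r = 2) = (2/7)(5/6)(4/5)(3/4)(2/3) = 2/21; P(data | r = 3) = (3/7)(4/6)(3/5)(2/4)(1/3) = 1/35; P(data | r = 6) = (6/7)(1/6)(0/5) = 0.
The prior-weighted likelihoods are 4/9 · 2/21 = 8/189, 1/3 · 1/35 = 1/105, 2/9 · 0 = 0; with total 7/135.
The posterior is then P(r = 2 | data) = 40/49, P(r = 3 | data) = 9/49, P(r = 6 | data) = 0.
The predictive probability is P(black next | data) = (1/2)(40/49) + (0)(9/49) = 20/49.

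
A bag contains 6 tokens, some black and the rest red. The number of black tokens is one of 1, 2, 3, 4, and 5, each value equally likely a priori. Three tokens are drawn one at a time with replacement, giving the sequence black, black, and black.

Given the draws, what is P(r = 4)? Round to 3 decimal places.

0.284

For each hypothesis, P(data | H) works out to: P(data | r = 1) = (1/6)(1/6)(1/6) = 0.0046296; P(data | r = 2) = (2/6)(2/6)(2/6) = 0.037037; P(data | r = 3) = (3/6)(3/6)(3/6) = 0.125; P(data | r = 4) = (4/6)(4/6)(4/6) = 0.2963; P(data | r = 5) = (5/6)(5/6)(5/6) = 0.5787.
The prior-weighted likelihoods are 1/5 · 0.0046296 = 0.00092593, 1/5 · 0.037037 = 0.0074074, 1/5 · 0.125 = 0.025, 1/5 · 0.2963 = 0.059259, 1/5 · 0.5787 = 0.11574; summing to 0.20833.
Hence P(r = 4 | data) = (0.059259) / (0.20833) = 0.28444.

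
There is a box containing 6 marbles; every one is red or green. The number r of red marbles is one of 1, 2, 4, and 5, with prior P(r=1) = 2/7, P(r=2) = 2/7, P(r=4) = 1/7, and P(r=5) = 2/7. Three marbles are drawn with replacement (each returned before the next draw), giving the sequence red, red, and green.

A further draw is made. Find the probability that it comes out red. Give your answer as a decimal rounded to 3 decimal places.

0.608

Under each hypothesis, the probability of the observed sequence is: P(data | r = 1) = (1/6)(1/6)(5/6) = 5/216; P(data | r = 2) = (2/6)(2/6)(4/6) = 2/27; P(data | r = 4) = (4/6)(4/6)(2/6) = 4/27; P(data | r = 5) = (5/6)(5/6)(1/6) = 25/216.
Multiplying each by its prior: 2/7 · 5/216 = 5/756, 2/7 · 2/27 = 4/189, 1/7 · 4/27 = 4/189, 2/7 · 25/216 = 25/756; these sum to 31/378.
The posterior is then P(r = 1 | data) = 5/62, P(r = 2 | data) = 8/31, P(r = 4 | data) = 8/31, P(r = 5 | data) = 25/62.
Averaging over the posterior, P(red next | data) = (1/6)(5/62) + (1/3)(8/31) + (2/3)(8/31) + (5/6)(25/62) = 113/186.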